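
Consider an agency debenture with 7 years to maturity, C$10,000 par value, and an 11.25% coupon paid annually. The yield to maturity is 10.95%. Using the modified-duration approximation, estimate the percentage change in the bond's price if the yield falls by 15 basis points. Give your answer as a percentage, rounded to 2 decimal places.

+0.70%

Periodic yield y = 0.1095. Modified duration first:
  t   CF        PV=CF/(1+0.1095)^t    t·PV
  1     1,125.00     1,013.9703     1,013.9703
  2     1,125.00       913.8984     1,827.7968
  3     1,125.00       823.7029     2,471.1087
  4     1,125.00       742.4091     2,969.6365
  5     1,125.00       669.1385     3,345.6923
  6     1,125.00       603.0991     3,618.5946
  7    11,125.00     5,375.3763    37,627.6342
  Σ                 10,141.5945    52,874.4334
P = 10,141.5945; D_Mac = 5.21362 yrs; D_mod = 5.21362/(1+0.1095) = 4.69907 yrs.
ΔP/P ≈ -D_mod · Δy = -4.69907 × (-0.0015) = +0.007049 = +0.7049%.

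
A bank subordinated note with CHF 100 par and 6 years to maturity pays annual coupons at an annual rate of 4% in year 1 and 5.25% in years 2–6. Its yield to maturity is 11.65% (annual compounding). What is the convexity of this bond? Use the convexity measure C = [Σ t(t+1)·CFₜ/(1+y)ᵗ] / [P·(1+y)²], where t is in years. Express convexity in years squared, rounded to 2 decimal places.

27.94

With y = 0.1165:
  t   CF        PV=CF/(1+0.1165)^t    t·PV        t(t+1)·PV
  1         4.00         3.5826         3.5826           7.1652
  2         5.25         4.2115         8.4231          25.2693
  3         5.25         3.7721        11.3163          45.2652
  4         5.25         3.3785        13.5140          67.5701
  5         5.25         3.0260        15.1299          90.7793
  6       105.25        54.3338       326.0025       2,282.0178
  Σ                     72.3045       377.9685       2,518.0669
P = 72.3045.
Convexity = Σ t(t+1)·PV / [P·(1+y)²] = 2,518.0669 / (72.3045 × 1.246572) = 27.93730.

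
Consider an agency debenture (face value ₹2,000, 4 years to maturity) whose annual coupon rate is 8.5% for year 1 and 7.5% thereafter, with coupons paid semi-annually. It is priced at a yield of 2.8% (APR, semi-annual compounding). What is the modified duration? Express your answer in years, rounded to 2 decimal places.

3.50 years

Periodic yield y = 0.014. First find Macaulay duration:
  t   CF        PV=CF/(1+0.014)^t    t·PV
  1        85.00        83.8264        83.8264
  2        85.00        82.6691       165.3381
  3        75.00        71.9362       215.8086
  4        75.00        70.9430       283.7719
  5        75.00        69.9635       349.8175
  6        75.00        68.9975       413.9852
  7        75.00        68.0449       476.3143
  8     2,075.00     1,856.5834    14,852.6671
  Σ                  2,372.9640    16,841.5291
P = 2,372.9640; Macaulay duration = 16,841.5291 / 2,372.9640 = 7.09725 half-year periods = 3.54863 years.
Modified duration = D_Mac / (1 + y) = 3.54863 / 1.014 = 3.49963 years.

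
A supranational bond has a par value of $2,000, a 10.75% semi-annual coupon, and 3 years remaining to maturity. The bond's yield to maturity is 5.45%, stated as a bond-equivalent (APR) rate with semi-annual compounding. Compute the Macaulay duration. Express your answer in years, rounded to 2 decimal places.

Periodic yield y = 0.02725. Discount each cash flow and weight by its period:
  t   CF        PV=CF/(1+0.02725)^t    t·PV
  1       107.50       104.6483       104.6483
  2       107.50       101.8723       203.7446
  3       107.50        99.1699       297.5098
  4       107.50        96.5392       386.1570
  5       107.50        93.9783       469.8916
  6     2,107.50     1,793.5384    10,761.2305
  Σ                  2,289.7466    12,223.1818
Price P = Σ PV = 2,289.7466.
Macaulay duration = Σ(t·PV) / P = 12,223.1818 / 2,289.7466 = 5.33822 half-year periods.
In years: 5.33822 / 2 = 2.66911 years.

2.67 years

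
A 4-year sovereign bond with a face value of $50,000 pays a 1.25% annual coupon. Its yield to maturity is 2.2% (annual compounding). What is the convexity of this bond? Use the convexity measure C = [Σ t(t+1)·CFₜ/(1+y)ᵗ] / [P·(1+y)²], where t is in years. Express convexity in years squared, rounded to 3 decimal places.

18.670

With y = 0.022:
  t   CF        PV=CF/(1+0.022)^t    t·PV        t(t+1)·PV
  1       625.00       611.5460       611.5460       1,223.0920
  2       625.00       598.3816     1,196.7632       3,590.2896
  3       625.00       585.5006     1,756.5017       7,026.0070
  4    50,625.00    46,404.6448   185,618.5793     928,092.8966
  Σ                 48,200.0730   189,183.3902     939,932.2851
P = 48,200.0730.
Convexity = Σ t(t+1)·PV / [P·(1+y)²] = 939,932.2851 / (48,200.0730 × 1.044484) = 18.67012.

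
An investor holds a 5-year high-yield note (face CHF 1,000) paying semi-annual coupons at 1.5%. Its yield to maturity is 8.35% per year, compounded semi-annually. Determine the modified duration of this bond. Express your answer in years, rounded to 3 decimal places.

4.606 years

Periodic yield y = 0.04175. First find Macaulay duration:
  t   CF        PV=CF/(1+0.04175)^t    t·PV
  1         7.50         7.1994         7.1994
  2         7.50         6.9109        13.8218
  3         7.50         6.6339        19.9018
  4         7.50         6.3681        25.4722
  5         7.50         6.1128        30.5642
  6         7.50         5.8679        35.2072
  7         7.50         5.6327        39.4289
  8         7.50         5.4070        43.2557
  9         7.50         5.1903        46.7124
  10    1,007.50       669.2833     6,692.8326
  Σ                    724.6062     6,954.3963
P = 724.6062; Macaulay duration = 6,954.3963 / 724.6062 = 9.59748 half-year periods = 4.79874 years.
Modified duration = D_Mac / (1 + y) = 4.79874 / 1.04175 = 4.60642 years.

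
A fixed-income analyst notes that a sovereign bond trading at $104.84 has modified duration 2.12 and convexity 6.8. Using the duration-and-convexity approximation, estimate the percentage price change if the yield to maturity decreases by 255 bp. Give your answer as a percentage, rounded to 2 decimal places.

+5.63%

Duration effect: -D_mod·Δy = -2.12 × (-0.0255) = +0.054060
Convexity effect: ½·C·(Δy)² = 0.5 × 6.8 × (-0.0255)² = +0.00221085
ΔP/P ≈ +0.054060 + 0.00221085 = +0.05627085
= +5.627085%.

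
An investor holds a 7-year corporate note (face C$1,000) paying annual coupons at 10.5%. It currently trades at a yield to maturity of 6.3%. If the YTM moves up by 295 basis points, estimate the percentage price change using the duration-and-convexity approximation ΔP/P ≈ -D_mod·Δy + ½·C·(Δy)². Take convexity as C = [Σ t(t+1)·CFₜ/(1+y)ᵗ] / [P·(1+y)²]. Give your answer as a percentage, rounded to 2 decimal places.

With y = 0.063:
  t   CF        PV=CF/(1+0.063)^t    t·PV        t(t+1)·PV
  1       105.00        98.7770        98.7770         197.5541
  2       105.00        92.9229       185.8458         557.5374
  3       105.00        87.4157       262.2471       1,048.9886
  4       105.00        82.2349       328.9397       1,644.6983
  5       105.00        77.3612       386.8058       2,320.8348
  6       105.00        72.7763       436.6575       3,056.6028
  7     1,105.00       720.4924     5,043.4471      40,347.5765
  Σ                  1,231.9804     6,742.7200      49,173.7924
P = 1,231.9804; D_Mac = 5.47307 yrs; D_mod = 5.14871 yrs; C = 35.32347.
Duration effect: -5.14871 × (+0.0295) = -0.151887
Convexity effect: 0.5 × 35.32347 × (0.0295)² = +0.0153701
ΔP/P ≈ -0.151887 + 0.0153701 = -0.136517 = -13.6517%.

-13.65%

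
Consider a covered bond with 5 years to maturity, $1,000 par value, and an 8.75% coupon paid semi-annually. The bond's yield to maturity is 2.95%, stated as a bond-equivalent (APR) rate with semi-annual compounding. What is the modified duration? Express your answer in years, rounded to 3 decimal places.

Periodic yield y = 0.01475. First find Macaulay duration:
  t   CF        PV=CF/(1+0.01475)^t    t·PV
  1        43.75        43.1141        43.1141
  2        43.75        42.4874        84.9748
  3        43.75        41.8698       125.6094
  4        43.75        41.2612       165.0448
  5        43.75        40.6614       203.3072
  6        43.75        40.0704       240.4224
  7        43.75        39.4880       276.4157
  8        43.75        38.9140       311.3118
  9        43.75        38.3483       345.1350
  10    1,043.75       901.5834     9,015.8336
  Σ                  1,267.7979    10,811.1687
P = 1,267.7979; Macaulay duration = 10,811.1687 / 1,267.7979 = 8.52752 half-year periods = 4.26376 years.
Modified duration = D_Mac / (1 + y) = 4.26376 / 1.01475 = 4.20178 years.

4.202 years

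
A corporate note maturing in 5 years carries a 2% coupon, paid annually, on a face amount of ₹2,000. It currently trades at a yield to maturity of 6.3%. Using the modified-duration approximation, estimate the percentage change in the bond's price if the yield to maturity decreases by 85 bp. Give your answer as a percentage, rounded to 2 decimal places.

+3.83%

Periodic yield y = 0.063. Modified duration first:
  t   CF        PV=CF/(1+0.063)^t    t·PV
  1        40.00        37.6294        37.6294
  2        40.00        35.3992        70.7984
  3        40.00        33.3012        99.9037
  4        40.00        31.3276       125.3103
  5     2,040.00     1,503.0168     7,515.0842
  Σ                  1,640.6742     7,848.7259
P = 1,640.6742; D_Mac = 4.78384 yrs; D_mod = 4.78384/(1+0.063) = 4.50032 yrs.
ΔP/P ≈ -D_mod · Δy = -4.50032 × (-0.0085) = +0.038253 = +3.8253%.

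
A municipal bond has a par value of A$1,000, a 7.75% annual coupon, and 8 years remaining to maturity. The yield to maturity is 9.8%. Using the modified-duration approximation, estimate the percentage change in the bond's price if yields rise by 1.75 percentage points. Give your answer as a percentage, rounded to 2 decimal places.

-9.78%

Periodic yield y = 0.098. Modified duration first:
  t   CF        PV=CF/(1+0.098)^t    t·PV
  1        77.50        70.5829        70.5829
  2        77.50        64.2831       128.5663
  3        77.50        58.5457       175.6370
  4        77.50        53.3203       213.2811
  5        77.50        48.5613       242.8063
  6        77.50        44.2270       265.3621
  7        77.50        40.2796       281.9573
  8     1,077.50       510.0333     4,080.2666
  Σ                    889.8332     5,458.4596
P = 889.8332; D_Mac = 6.13425 yrs; D_mod = 6.13425/(1+0.098) = 5.58675 yrs.
ΔP/P ≈ -D_mod · Δy = -5.58675 × (+0.0175) = -0.097768 = -9.7768%.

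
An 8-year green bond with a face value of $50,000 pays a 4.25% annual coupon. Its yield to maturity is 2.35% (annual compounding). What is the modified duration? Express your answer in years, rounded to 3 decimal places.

6.862 years

Periodic yield y = 0.0235. First find Macaulay duration:
  t   CF        PV=CF/(1+0.0235)^t    t·PV
  1     2,125.00     2,076.2091     2,076.2091
  2     2,125.00     2,028.5384     4,057.0769
  3     2,125.00     1,981.9623     5,945.8870
  4     2,125.00     1,936.4556     7,745.8224
  5     2,125.00     1,891.9938     9,459.9688
  6     2,125.00     1,848.5528    11,091.3166
  7     2,125.00     1,806.1092    12,642.7644
  8    52,125.00    43,285.5851   346,284.6805
  Σ                 56,855.4062   399,303.7257
P = 56,855.4062; Macaulay duration = 399,303.7257 / 56,855.4062 = 7.02314 years.
Modified duration = D_Mac / (1 + y) = 7.02314 / 1.0235 = 6.86189 years.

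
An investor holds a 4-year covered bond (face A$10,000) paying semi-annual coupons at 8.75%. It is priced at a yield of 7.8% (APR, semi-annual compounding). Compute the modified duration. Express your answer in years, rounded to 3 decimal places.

3.340 years

Periodic yield y = 0.039. First find Macaulay duration:
  t   CF        PV=CF/(1+0.039)^t    t·PV
  1       437.50       421.0780       421.0780
  2       437.50       405.2723       810.5447
  3       437.50       390.0600     1,170.1800
  4       437.50       375.4187     1,501.6747
  5       437.50       361.3269     1,806.6346
  6       437.50       347.7641     2,086.5847
  7       437.50       334.7104     2,342.9729
  8    10,437.50     7,685.4997    61,483.9973
  Σ                 10,321.1301    71,623.6669
P = 10,321.1301; Macaulay duration = 71,623.6669 / 10,321.1301 = 6.93952 half-year periods = 3.46976 years.
Modified duration = D_Mac / (1 + y) = 3.46976 / 1.039 = 3.33952 years.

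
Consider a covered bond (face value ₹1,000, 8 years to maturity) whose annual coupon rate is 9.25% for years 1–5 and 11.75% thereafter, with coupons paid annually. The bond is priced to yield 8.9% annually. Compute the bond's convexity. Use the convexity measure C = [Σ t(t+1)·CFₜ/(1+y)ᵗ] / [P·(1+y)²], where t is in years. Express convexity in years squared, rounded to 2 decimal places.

41.24

With y = 0.089:
  t   CF        PV=CF/(1+0.089)^t    t·PV        t(t+1)·PV
  1        92.50        84.9403        84.9403         169.8806
  2        92.50        77.9985       155.9969         467.9907
  3        92.50        71.6239       214.8718         859.4871
  4        92.50        65.7704       263.0814       1,315.4072
  5        92.50        60.3952       301.9759       1,811.8556
  6       117.50        70.4483       422.6899       2,958.8291
  7       117.50        64.6908       452.8358       3,622.6864
  8     1,117.50       564.9688     4,519.7507      40,677.7563
  Σ                  1,060.8362     6,416.1427      51,883.8929
P = 1,060.8362.
Convexity = Σ t(t+1)·PV / [P·(1+y)²] = 51,883.8929 / (1,060.8362 × 1.185921) = 41.24093.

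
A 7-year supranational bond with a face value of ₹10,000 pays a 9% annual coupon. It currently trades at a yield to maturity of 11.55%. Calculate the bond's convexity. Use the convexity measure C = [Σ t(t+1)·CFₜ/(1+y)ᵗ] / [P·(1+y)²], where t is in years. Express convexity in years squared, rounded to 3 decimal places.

31.402

With y = 0.1155:
  t   CF        PV=CF/(1+0.1155)^t    t·PV        t(t+1)·PV
  1       900.00       806.8131       806.8131       1,613.6262
  2       900.00       723.2748     1,446.5497       4,339.6491
  3       900.00       648.3862     1,945.1587       7,780.6348
  4       900.00       581.2517     2,325.0067      11,625.0333
  5       900.00       521.0683     2,605.3414      15,632.0484
  6       900.00       467.1163     2,802.6981      19,618.8864
  7    10,900.00     5,071.5356    35,500.7490     284,005.9918
  Σ                  8,819.4460    47,432.3166     344,615.8699
P = 8,819.4460.
Convexity = Σ t(t+1)·PV / [P·(1+y)²] = 344,615.8699 / (8,819.4460 × 1.244340) = 31.40182.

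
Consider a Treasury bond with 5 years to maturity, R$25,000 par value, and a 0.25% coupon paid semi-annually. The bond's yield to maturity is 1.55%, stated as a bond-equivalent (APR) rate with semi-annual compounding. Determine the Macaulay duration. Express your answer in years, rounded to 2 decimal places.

4.97 years

Periodic yield y = 0.00775. Discount each cash flow and weight by its period:
  t   CF        PV=CF/(1+0.00775)^t    t·PV
  1        31.25        31.0097        31.0097
  2        31.25        30.7712        61.5424
  3        31.25        30.5346        91.6037
  4        31.25        30.2997       121.1989
  5        31.25        30.0667       150.3336
  6        31.25        29.8355       179.0129
  7        31.25        29.6060       207.2423
  8        31.25        29.3784       235.0269
  9        31.25        29.1524       262.3719
  10   25,031.25    23,171.5171   231,715.1712
  Σ                 23,442.1713   233,054.5135
Price P = Σ PV = 23,442.1713.
Macaulay duration = Σ(t·PV) / P = 233,054.5135 / 23,442.1713 = 9.94168 half-year periods.
In years: 9.94168 / 2 = 4.97084 years.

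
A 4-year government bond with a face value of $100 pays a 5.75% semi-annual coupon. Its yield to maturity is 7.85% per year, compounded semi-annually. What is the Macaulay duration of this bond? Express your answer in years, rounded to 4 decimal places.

Periodic yield y = 0.03925. Discount each cash flow and weight by its period:
  t   CF        PV=CF/(1+0.03925)^t    t·PV
  1        2.875         2.7664         2.7664
  2        2.875         2.6619         5.3239
  3        2.875         2.5614         7.6842
  4        2.875         2.4647         9.8587
  5        2.875         2.3716        11.8579
  6        2.875         2.2820        13.6921
  7        2.875         2.1958        15.3708
  8      102.875        75.6048       604.8387
  Σ                     92.9087       671.3926
Price P = Σ PV = 92.9087.
Macaulay duration = Σ(t·PV) / P = 671.3926 / 92.9087 = 7.22637 half-year periods.
In years: 7.22637 / 2 = 3.61319 years.

3.6132 years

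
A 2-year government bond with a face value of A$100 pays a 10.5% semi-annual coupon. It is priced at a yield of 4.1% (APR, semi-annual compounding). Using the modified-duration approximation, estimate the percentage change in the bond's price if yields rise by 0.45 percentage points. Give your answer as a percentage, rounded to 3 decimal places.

-0.822%

Periodic yield y = 0.0205. Modified duration first:
  t   CF        PV=CF/(1+0.0205)^t    t·PV
  1         5.25         5.1445         5.1445
  2         5.25         5.0412        10.0824
  3         5.25         4.9399        14.8198
  4       105.25        97.0443       388.1772
  Σ                    112.1700       418.2239
P = 112.1700; D_Mac = 3.72848 half-year periods = 1.86424 yrs; D_mod = 1.86424/(1+0.0205) = 1.82679 yrs.
ΔP/P ≈ -D_mod · Δy = -1.82679 × (+0.0045) = -0.008221 = -0.8221%.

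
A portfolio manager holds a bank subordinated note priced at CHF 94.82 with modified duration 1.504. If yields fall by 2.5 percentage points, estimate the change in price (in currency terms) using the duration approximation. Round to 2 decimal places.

Duration approximation: ΔP/P ≈ -D_mod · Δy = -1.504 × (-0.025) = +0.037600.
ΔP ≈ 94.82 × (+0.037600) = +3.565232.

+CHF 3.57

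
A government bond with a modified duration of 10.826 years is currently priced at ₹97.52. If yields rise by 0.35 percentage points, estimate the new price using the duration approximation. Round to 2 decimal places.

₹93.82

Duration approximation: ΔP/P ≈ -D_mod · Δy = -10.826 × (+0.0035) = -0.037891.
New price ≈ 97.52 × (1 - 0.037891) = 93.82486968.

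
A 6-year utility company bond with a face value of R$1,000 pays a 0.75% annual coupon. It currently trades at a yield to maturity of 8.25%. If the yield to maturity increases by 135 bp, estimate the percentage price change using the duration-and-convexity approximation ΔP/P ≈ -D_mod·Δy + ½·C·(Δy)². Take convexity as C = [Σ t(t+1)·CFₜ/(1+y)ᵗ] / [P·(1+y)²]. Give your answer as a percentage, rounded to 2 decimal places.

With y = 0.0825:
  t   CF        PV=CF/(1+0.0825)^t    t·PV        t(t+1)·PV
  1         7.50         6.9284         6.9284          13.8568
  2         7.50         6.4004        12.8008          38.4023
  3         7.50         5.9126        17.7378          70.9510
  4         7.50         5.4620        21.8479         109.2395
  5         7.50         5.0457        25.2285         151.3711
  6     1,007.50       626.1489     3,756.8934      26,298.2540
  Σ                    655.8980     3,841.4368      26,682.0747
P = 655.8980; D_Mac = 5.85676 yrs; D_mod = 5.41040 yrs; C = 34.71583.
Duration effect: -5.41040 × (+0.0135) = -0.073040
Convexity effect: 0.5 × 34.71583 × (0.0135)² = +0.0031635
ΔP/P ≈ -0.073040 + 0.0031635 = -0.069877 = -6.9877%.

-6.99%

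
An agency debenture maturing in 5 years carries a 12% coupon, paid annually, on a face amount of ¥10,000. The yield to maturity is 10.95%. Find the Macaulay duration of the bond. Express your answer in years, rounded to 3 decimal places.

4.057 years

Periodic yield y = 0.1095. Discount each cash flow and weight by its year:
  t   CF        PV=CF/(1+0.1095)^t    t·PV
  1     1,200.00     1,081.5683     1,081.5683
  2     1,200.00       974.8249     1,949.6499
  3     1,200.00       878.6164     2,635.8493
  4     1,200.00       791.9031     3,167.6122
  5    11,200.00     6,661.6451    33,308.2253
  Σ                 10,388.5578    42,142.9051
Price P = Σ PV = 10,388.5578.
Macaulay duration = Σ(t·PV) / P = 42,142.9051 / 10,388.5578 = 4.05667 years.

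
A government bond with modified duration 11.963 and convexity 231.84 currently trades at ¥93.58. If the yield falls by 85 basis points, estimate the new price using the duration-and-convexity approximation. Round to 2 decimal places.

Duration effect: -D_mod·Δy = -11.963 × (-0.0085) = +0.1016855
Convexity effect: ½·C·(Δy)² = 0.5 × 231.84 × (-0.0085)² = +0.00837522
ΔP/P ≈ +0.1016855 + 0.00837522 = +0.11006072
New price ≈ 93.58 × (1 + 0.11006072) = 103.8794821776.

¥103.88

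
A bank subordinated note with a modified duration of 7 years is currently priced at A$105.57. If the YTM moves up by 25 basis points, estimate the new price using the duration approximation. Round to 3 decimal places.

A$103.723

Duration approximation: ΔP/P ≈ -D_mod · Δy = -7 × (+0.0025) = -0.017500.
New price ≈ 105.57 × (1 - 0.017500) = 103.722525.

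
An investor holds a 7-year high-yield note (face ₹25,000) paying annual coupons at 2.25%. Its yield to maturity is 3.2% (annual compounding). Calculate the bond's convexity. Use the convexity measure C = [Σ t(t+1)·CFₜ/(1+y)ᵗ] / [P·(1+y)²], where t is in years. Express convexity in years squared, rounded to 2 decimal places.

47.98

With y = 0.032:
  t   CF        PV=CF/(1+0.032)^t    t·PV        t(t+1)·PV
  1       562.50       545.0581       545.0581       1,090.1163
  2       562.50       528.1571     1,056.3142       3,168.9427
  3       562.50       511.7801     1,535.3404       6,141.3618
  4       562.50       495.9110     1,983.6440       9,918.2199
  5       562.50       480.5339     2,402.6696      14,416.0173
  6       562.50       465.6336     2,793.8018      19,556.6126
  7    25,562.50    20,504.3235   143,530.2642   1,148,242.1138
  Σ                 23,531.3974   153,847.0924   1,202,533.3843
P = 23,531.3974.
Convexity = Σ t(t+1)·PV / [P·(1+y)²] = 1,202,533.3843 / (23,531.3974 × 1.065024) = 47.98329.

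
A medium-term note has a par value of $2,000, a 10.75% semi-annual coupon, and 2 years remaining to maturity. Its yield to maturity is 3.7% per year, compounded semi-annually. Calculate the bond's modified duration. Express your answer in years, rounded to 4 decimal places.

Periodic yield y = 0.0185. First find Macaulay duration:
  t   CF        PV=CF/(1+0.0185)^t    t·PV
  1       107.50       105.5474       105.5474
  2       107.50       103.6302       207.2604
  3       107.50       101.7479       305.2436
  4     2,107.50     1,958.4994     7,833.9977
  Σ                  2,269.4249     8,452.0492
P = 2,269.4249; Macaulay duration = 8,452.0492 / 2,269.4249 = 3.72431 half-year periods = 1.86216 years.
Modified duration = D_Mac / (1 + y) = 1.86216 / 1.0185 = 1.82833 years.

1.8283 years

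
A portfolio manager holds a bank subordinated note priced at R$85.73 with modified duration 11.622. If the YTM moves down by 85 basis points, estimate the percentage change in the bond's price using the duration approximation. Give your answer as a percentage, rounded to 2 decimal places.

+9.88%

Duration approximation: ΔP/P ≈ -D_mod · Δy = -11.622 × (-0.0085) = +0.098787.
As a percentage: +9.8787%.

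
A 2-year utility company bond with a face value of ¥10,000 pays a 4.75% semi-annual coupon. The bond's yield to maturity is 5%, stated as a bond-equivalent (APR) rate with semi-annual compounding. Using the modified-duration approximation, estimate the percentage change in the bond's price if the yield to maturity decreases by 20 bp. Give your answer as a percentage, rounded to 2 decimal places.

+0.38%

Periodic yield y = 0.025. Modified duration first:
  t   CF        PV=CF/(1+0.025)^t    t·PV
  1       237.50       231.7073       231.7073
  2       237.50       226.0559       452.1118
  3       237.50       220.5424       661.6271
  4    10,237.50     9,274.6697    37,098.6789
  Σ                  9,952.9753    38,444.1251
P = 9,952.9753; D_Mac = 3.86258 half-year periods = 1.93129 yrs; D_mod = 1.93129/(1+0.025) = 1.88418 yrs.
ΔP/P ≈ -D_mod · Δy = -1.88418 × (-0.002) = +0.003768 = +0.3768%.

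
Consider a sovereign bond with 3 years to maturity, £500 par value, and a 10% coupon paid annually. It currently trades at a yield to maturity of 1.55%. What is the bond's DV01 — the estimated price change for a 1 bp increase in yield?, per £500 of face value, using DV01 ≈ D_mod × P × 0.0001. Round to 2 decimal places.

£0.17

Periodic yield y = 0.0155.
  t   CF        PV=CF/(1+0.0155)^t    t·PV
  1        50.00        49.2368        49.2368
  2        50.00        48.4853        96.9706
  3       550.00       525.1978     1,575.5934
  Σ                    622.9199     1,721.8009
P = 622.9199; D_Mac = 2.76408 yrs; D_mod = 2.72189 yrs.
DV01 ≈ 2.72189 × 622.9199 × 0.0001 = 0.169552.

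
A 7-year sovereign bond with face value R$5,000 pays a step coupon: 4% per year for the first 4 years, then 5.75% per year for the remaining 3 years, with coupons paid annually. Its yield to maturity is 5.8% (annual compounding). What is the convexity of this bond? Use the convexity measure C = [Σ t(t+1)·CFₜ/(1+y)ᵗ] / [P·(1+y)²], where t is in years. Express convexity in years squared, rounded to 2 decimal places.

With y = 0.058:
  t   CF        PV=CF/(1+0.058)^t    t·PV        t(t+1)·PV
  1       200.00       189.0359       189.0359         378.0718
  2       200.00       178.6729       357.3458       1,072.0373
  3       200.00       168.8780       506.6339       2,026.5356
  4       200.00       159.6200       638.4800       3,192.4001
  5       287.50       216.8750     1,084.3750       6,506.2503
  6       287.50       204.9858     1,229.9150       8,609.4049
  7     5,287.50     3,563.2862    24,943.0034     199,544.0275
  Σ                  4,681.3538    28,948.7891     221,328.7276
P = 4,681.3538.
Convexity = Σ t(t+1)·PV / [P·(1+y)²] = 221,328.7276 / (4,681.3538 × 1.119364) = 42.23719.

42.24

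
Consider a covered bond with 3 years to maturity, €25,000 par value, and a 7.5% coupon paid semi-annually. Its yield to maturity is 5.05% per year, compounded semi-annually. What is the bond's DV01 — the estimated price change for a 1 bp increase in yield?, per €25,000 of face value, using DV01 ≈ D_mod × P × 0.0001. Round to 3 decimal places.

Periodic yield y = 0.02525.
  t   CF        PV=CF/(1+0.02525)^t    t·PV
  1       937.50       914.4111       914.4111
  2       937.50       891.8909     1,783.7817
  3       937.50       869.9253     2,609.7758
  4       937.50       848.5006     3,394.0025
  5       937.50       827.6036     4,138.0181
  6    25,937.50    22,333.1224   133,998.7344
  Σ                 26,685.4539   146,838.7237
P = 26,685.4539; D_Mac = 5.50258 half-year periods = 2.75129 yrs; D_mod = 2.68353 yrs.
DV01 ≈ 2.68353 × 26,685.4539 × 0.0001 = 7.161118.

€7.161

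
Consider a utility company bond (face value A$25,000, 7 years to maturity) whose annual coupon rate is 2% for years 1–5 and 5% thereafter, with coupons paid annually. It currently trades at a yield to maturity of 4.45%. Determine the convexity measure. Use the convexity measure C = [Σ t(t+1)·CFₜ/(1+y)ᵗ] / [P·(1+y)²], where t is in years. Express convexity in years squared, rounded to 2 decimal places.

46.97

With y = 0.0445:
  t   CF        PV=CF/(1+0.0445)^t    t·PV        t(t+1)·PV
  1       500.00       478.6979       478.6979         957.3959
  2       500.00       458.3034       916.6069       2,749.8206
  3       500.00       438.7778     1,316.3335       5,265.3339
  4       500.00       420.0841     1,680.3363       8,401.6817
  5       500.00       402.1868     2,010.9339      12,065.6032
  6     1,250.00       962.6299     5,775.7794      40,430.4558
  7    26,250.00    19,353.9760   135,477.8318   1,083,822.6544
  Σ                 22,514.6559   147,656.5197   1,153,692.9455
P = 22,514.6559.
Convexity = Σ t(t+1)·PV / [P·(1+y)²] = 1,153,692.9455 / (22,514.6559 × 1.090980) = 46.96865.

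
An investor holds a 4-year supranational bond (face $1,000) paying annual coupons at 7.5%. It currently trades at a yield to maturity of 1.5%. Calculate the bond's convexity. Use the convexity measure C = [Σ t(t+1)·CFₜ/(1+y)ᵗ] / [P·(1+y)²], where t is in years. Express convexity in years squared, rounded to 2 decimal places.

17.11

With y = 0.015:
  t   CF        PV=CF/(1+0.015)^t    t·PV        t(t+1)·PV
  1        75.00        73.8916        73.8916         147.7833
  2        75.00        72.7996       145.5993         436.7978
  3        75.00        71.7238       215.1713         860.6853
  4     1,075.00     1,012.8480     4,051.3922      20,256.9610
  Σ                  1,231.2631     4,486.0544      21,702.2273
P = 1,231.2631.
Convexity = Σ t(t+1)·PV / [P·(1+y)²] = 21,702.2273 / (1,231.2631 × 1.030225) = 17.10887.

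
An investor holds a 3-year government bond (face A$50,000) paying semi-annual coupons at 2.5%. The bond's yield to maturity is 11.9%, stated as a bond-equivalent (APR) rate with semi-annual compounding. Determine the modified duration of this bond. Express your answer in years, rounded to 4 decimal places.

Periodic yield y = 0.0595. First find Macaulay duration:
  t   CF        PV=CF/(1+0.0595)^t    t·PV
  1       625.00       589.9009       589.9009
  2       625.00       556.7729     1,113.5458
  3       625.00       525.5053     1,576.5160
  4       625.00       495.9937     1,983.9749
  5       625.00       468.1394     2,340.6971
  6    50,625.00    35,789.7999   214,738.7992
  Σ                 38,426.1122   222,343.4339
P = 38,426.1122; Macaulay duration = 222,343.4339 / 38,426.1122 = 5.78626 half-year periods = 2.89313 years.
Modified duration = D_Mac / (1 + y) = 2.89313 / 1.0595 = 2.73066 years.

2.7307 years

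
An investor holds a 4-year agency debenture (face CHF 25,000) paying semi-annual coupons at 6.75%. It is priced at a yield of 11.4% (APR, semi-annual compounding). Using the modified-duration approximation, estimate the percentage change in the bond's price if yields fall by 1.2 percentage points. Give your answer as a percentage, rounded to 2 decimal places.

+4.01%

Periodic yield y = 0.057. Modified duration first:
  t   CF        PV=CF/(1+0.057)^t    t·PV
  1       843.75       798.2498       798.2498
  2       843.75       755.2032     1,510.4064
  3       843.75       714.4779     2,143.4338
  4       843.75       675.9489     2,703.7954
  5       843.75       639.4975     3,197.4875
  6       843.75       605.0118     3,630.0709
  7       843.75       572.3858     4,006.7008
  8    25,843.75    16,586.5336   132,692.2688
  Σ                 21,347.3085   150,682.4134
P = 21,347.3085; D_Mac = 7.05861 half-year periods = 3.52931 yrs; D_mod = 3.52931/(1+0.057) = 3.33898 yrs.
ΔP/P ≈ -D_mod · Δy = -3.33898 × (-0.012) = +0.040068 = +4.0068%.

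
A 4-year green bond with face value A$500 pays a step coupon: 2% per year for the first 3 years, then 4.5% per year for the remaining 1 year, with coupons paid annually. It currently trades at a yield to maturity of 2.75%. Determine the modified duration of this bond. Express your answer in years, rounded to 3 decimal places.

Periodic yield y = 0.0275. First find Macaulay duration:
  t   CF        PV=CF/(1+0.0275)^t    t·PV
  1        10.00         9.7324         9.7324
  2        10.00         9.4719        18.9438
  3        10.00         9.2184        27.6551
  4       522.50       468.7691     1,875.0764
  Σ                    497.1917     1,931.4076
P = 497.1917; Macaulay duration = 1,931.4076 / 497.1917 = 3.88463 years.
Modified duration = D_Mac / (1 + y) = 3.88463 / 1.0275 = 3.78067 years.

3.781 years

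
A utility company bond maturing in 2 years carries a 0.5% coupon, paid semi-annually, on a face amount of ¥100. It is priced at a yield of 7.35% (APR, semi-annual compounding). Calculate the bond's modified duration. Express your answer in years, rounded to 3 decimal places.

Periodic yield y = 0.03675. First find Macaulay duration:
  t   CF        PV=CF/(1+0.03675)^t    t·PV
  1         0.25         0.2411         0.2411
  2         0.25         0.2326         0.4652
  3         0.25         0.2243         0.6730
  4       100.25        86.7737       347.0949
  Σ                     87.4718       348.4742
P = 87.4718; Macaulay duration = 348.4742 / 87.4718 = 3.98385 half-year periods = 1.99192 years.
Modified duration = D_Mac / (1 + y) = 1.99192 / 1.03675 = 1.92132 years.

1.921 years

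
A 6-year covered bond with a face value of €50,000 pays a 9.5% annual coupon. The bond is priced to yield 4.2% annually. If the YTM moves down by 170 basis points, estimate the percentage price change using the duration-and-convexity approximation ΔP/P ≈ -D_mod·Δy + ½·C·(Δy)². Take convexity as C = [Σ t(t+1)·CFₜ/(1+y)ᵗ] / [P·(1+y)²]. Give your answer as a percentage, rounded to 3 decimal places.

+8.565%

With y = 0.042:
  t   CF        PV=CF/(1+0.042)^t    t·PV        t(t+1)·PV
  1     4,750.00     4,558.5413     4,558.5413       9,117.0825
  2     4,750.00     4,374.7997     8,749.5994      26,248.7981
  3     4,750.00     4,198.4642    12,595.3926      50,381.5702
  4     4,750.00     4,029.2363    16,116.9450      80,584.7252
  5     4,750.00     3,866.8294    19,334.1471     116,004.8828
  6    54,750.00    42,773.7976   256,642.7854   1,796,499.4978
  Σ                 63,801.6684   317,997.4108   2,078,836.5566
P = 63,801.6684; D_Mac = 4.98416 yrs; D_mod = 4.78326 yrs; C = 30.00909.
Duration effect: -4.78326 × (-0.017) = +0.081315
Convexity effect: 0.5 × 30.00909 × (-0.017)² = +0.0043363
ΔP/P ≈ +0.081315 + 0.0043363 = +0.085652 = +8.5652%.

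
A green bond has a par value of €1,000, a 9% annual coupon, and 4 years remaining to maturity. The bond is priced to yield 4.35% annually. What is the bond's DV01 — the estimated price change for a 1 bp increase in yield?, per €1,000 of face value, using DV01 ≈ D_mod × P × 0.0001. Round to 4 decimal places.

Periodic yield y = 0.0435.
  t   CF        PV=CF/(1+0.0435)^t    t·PV
  1        90.00        86.2482        86.2482
  2        90.00        82.6528       165.3056
  3        90.00        79.2073       237.6219
  4     1,090.00       919.2988     3,677.1951
  Σ                  1,167.4071     4,166.3708
P = 1,167.4071; D_Mac = 3.56891 yrs; D_mod = 3.42013 yrs.
DV01 ≈ 3.42013 × 1,167.4071 × 0.0001 = 0.399269.

€0.3993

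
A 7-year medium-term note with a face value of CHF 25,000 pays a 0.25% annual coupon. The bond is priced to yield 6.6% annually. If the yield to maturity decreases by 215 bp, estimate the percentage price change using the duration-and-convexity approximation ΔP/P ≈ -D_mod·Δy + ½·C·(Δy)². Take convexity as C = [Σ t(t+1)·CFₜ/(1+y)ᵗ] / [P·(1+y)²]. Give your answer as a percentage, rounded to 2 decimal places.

With y = 0.066:
  t   CF        PV=CF/(1+0.066)^t    t·PV        t(t+1)·PV
  1        62.50        58.6304        58.6304         117.2608
  2        62.50        55.0004       110.0007         330.0022
  3        62.50        51.5951       154.7853         619.1411
  4        62.50        48.4007       193.6026         968.0130
  5        62.50        45.4040       227.0199       1,362.1196
  6        62.50        42.5929       255.5572       1,788.9001
  7    25,062.50    16,022.2667   112,155.8671     897,246.9364
  Σ                 16,323.8901   113,155.4632     902,432.3732
P = 16,323.8901; D_Mac = 6.93189 yrs; D_mod = 6.50271 yrs; C = 48.64930.
Duration effect: -6.50271 × (-0.0215) = +0.139808
Convexity effect: 0.5 × 48.64930 × (-0.0215)² = +0.0112441
ΔP/P ≈ +0.139808 + 0.0112441 = +0.151052 = +15.1052%.

+15.11%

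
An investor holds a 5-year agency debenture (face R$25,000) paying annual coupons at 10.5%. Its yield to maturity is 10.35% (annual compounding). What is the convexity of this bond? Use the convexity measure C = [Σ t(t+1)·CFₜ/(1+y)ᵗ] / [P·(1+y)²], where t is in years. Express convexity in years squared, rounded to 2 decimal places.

19.04

With y = 0.1035:
  t   CF        PV=CF/(1+0.1035)^t    t·PV        t(t+1)·PV
  1     2,625.00     2,378.7947     2,378.7947       4,757.5895
  2     2,625.00     2,155.6817     4,311.3634      12,934.0901
  3     2,625.00     1,953.4950     5,860.4849      23,441.9395
  4     2,625.00     1,770.2718     7,081.0873      35,405.4365
  5    27,625.00    16,882.6493    84,413.2465     506,479.4792
  Σ                 25,140.8925   104,044.9768     583,018.5349
P = 25,140.8925.
Convexity = Σ t(t+1)·PV / [P·(1+y)²] = 583,018.5349 / (25,140.8925 × 1.217712) = 19.04395.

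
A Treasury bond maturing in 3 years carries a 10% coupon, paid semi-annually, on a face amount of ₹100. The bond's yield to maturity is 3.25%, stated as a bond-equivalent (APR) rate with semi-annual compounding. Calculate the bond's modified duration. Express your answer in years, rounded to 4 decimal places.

Periodic yield y = 0.01625. First find Macaulay duration:
  t   CF        PV=CF/(1+0.01625)^t    t·PV
  1         5.00         4.9200         4.9200
  2         5.00         4.8414         9.6828
  3         5.00         4.7640        14.2919
  4         5.00         4.6878        18.7511
  5         5.00         4.6128        23.0641
  6       105.00        95.3204       571.9225
  Σ                    119.1464       642.6325
P = 119.1464; Macaulay duration = 642.6325 / 119.1464 = 5.39364 half-year periods = 2.69682 years.
Modified duration = D_Mac / (1 + y) = 2.69682 / 1.01625 = 2.65370 years.

2.6537 years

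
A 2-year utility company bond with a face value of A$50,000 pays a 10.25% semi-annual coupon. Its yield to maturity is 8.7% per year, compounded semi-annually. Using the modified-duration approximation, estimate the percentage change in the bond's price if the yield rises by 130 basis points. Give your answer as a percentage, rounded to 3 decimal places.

-2.318%

Periodic yield y = 0.0435. Modified duration first:
  t   CF        PV=CF/(1+0.0435)^t    t·PV
  1     2,562.50     2,455.6780     2,455.6780
  2     2,562.50     2,353.3091     4,706.6181
  3     2,562.50     2,255.2075     6,765.6226
  4    52,562.50    44,330.8644   177,323.4576
  Σ                 51,395.0590   191,251.3763
P = 51,395.0590; D_Mac = 3.72120 half-year periods = 1.86060 yrs; D_mod = 1.86060/(1+0.0435) = 1.78304 yrs.
ΔP/P ≈ -D_mod · Δy = -1.78304 × (+0.013) = -0.023180 = -2.3180%.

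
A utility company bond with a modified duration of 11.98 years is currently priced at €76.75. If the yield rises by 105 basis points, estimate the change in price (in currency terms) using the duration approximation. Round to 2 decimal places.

-€9.65

Duration approximation: ΔP/P ≈ -D_mod · Δy = -11.98 × (+0.0105) = -0.125790.
ΔP ≈ 76.75 × (-0.125790) = -9.6543825.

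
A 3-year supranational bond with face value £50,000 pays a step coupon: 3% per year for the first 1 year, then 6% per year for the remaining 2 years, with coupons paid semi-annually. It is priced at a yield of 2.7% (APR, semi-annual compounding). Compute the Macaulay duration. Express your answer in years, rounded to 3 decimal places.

Periodic yield y = 0.0135. Discount each cash flow and weight by its period:
  t   CF        PV=CF/(1+0.0135)^t    t·PV
  1       750.00       740.0099       740.0099
  2       750.00       730.1528     1,460.3056
  3     1,500.00     1,440.8541     4,322.5622
  4     1,500.00     1,421.6616     5,686.6466
  5     1,500.00     1,402.7249     7,013.6243
  6    51,500.00    47,518.7175   285,112.3050
  Σ                 53,254.1208   304,335.4536
Price P = Σ PV = 53,254.1208.
Macaulay duration = Σ(t·PV) / P = 304,335.4536 / 53,254.1208 = 5.71478 half-year periods.
In years: 5.71478 / 2 = 2.85739 years.

2.857 years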